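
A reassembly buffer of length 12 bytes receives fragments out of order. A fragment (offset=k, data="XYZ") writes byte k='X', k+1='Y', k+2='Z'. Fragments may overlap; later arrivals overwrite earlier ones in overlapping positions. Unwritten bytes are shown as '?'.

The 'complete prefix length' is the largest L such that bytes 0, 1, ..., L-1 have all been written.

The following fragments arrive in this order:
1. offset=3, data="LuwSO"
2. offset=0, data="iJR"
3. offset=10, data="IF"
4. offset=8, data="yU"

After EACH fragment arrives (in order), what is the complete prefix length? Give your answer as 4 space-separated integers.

Fragment 1: offset=3 data="LuwSO" -> buffer=???LuwSO???? -> prefix_len=0
Fragment 2: offset=0 data="iJR" -> buffer=iJRLuwSO???? -> prefix_len=8
Fragment 3: offset=10 data="IF" -> buffer=iJRLuwSO??IF -> prefix_len=8
Fragment 4: offset=8 data="yU" -> buffer=iJRLuwSOyUIF -> prefix_len=12

Answer: 0 8 8 12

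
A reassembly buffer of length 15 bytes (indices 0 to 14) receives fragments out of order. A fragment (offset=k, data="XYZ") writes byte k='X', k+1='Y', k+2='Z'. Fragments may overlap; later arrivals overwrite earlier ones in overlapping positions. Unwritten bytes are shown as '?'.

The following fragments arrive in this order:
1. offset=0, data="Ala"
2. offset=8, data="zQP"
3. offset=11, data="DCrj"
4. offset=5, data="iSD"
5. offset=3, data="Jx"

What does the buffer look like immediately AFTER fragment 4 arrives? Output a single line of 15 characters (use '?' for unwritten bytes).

Fragment 1: offset=0 data="Ala" -> buffer=Ala????????????
Fragment 2: offset=8 data="zQP" -> buffer=Ala?????zQP????
Fragment 3: offset=11 data="DCrj" -> buffer=Ala?????zQPDCrj
Fragment 4: offset=5 data="iSD" -> buffer=Ala??iSDzQPDCrj

Answer: Ala??iSDzQPDCrj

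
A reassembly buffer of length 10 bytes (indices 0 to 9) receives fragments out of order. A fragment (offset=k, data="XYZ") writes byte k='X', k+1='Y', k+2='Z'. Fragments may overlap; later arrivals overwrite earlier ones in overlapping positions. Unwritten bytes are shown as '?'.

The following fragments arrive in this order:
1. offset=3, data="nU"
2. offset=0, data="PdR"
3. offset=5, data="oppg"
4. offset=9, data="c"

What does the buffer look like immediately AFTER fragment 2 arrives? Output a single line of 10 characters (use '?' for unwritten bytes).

Answer: PdRnU?????

Derivation:
Fragment 1: offset=3 data="nU" -> buffer=???nU?????
Fragment 2: offset=0 data="PdR" -> buffer=PdRnU?????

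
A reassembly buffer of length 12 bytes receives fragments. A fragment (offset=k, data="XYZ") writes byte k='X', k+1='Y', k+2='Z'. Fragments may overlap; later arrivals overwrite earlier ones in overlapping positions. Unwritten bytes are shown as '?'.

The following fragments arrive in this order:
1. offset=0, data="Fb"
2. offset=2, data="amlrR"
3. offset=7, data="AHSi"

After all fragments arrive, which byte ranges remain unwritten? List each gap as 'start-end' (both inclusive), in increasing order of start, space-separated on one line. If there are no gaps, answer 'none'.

Answer: 11-11

Derivation:
Fragment 1: offset=0 len=2
Fragment 2: offset=2 len=5
Fragment 3: offset=7 len=4
Gaps: 11-11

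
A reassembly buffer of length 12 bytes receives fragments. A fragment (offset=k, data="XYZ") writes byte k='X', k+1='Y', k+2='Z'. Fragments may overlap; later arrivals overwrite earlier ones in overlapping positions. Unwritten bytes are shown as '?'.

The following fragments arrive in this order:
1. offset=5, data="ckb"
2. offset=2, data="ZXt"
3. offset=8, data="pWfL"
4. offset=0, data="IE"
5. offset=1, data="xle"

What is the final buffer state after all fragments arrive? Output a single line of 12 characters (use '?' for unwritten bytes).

Fragment 1: offset=5 data="ckb" -> buffer=?????ckb????
Fragment 2: offset=2 data="ZXt" -> buffer=??ZXtckb????
Fragment 3: offset=8 data="pWfL" -> buffer=??ZXtckbpWfL
Fragment 4: offset=0 data="IE" -> buffer=IEZXtckbpWfL
Fragment 5: offset=1 data="xle" -> buffer=IxletckbpWfL

Answer: IxletckbpWfL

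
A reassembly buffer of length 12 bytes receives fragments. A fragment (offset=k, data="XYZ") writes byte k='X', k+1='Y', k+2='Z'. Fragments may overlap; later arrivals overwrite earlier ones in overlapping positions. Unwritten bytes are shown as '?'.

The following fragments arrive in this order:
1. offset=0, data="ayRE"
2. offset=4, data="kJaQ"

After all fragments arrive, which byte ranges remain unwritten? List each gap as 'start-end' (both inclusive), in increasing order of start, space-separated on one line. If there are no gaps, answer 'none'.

Fragment 1: offset=0 len=4
Fragment 2: offset=4 len=4
Gaps: 8-11

Answer: 8-11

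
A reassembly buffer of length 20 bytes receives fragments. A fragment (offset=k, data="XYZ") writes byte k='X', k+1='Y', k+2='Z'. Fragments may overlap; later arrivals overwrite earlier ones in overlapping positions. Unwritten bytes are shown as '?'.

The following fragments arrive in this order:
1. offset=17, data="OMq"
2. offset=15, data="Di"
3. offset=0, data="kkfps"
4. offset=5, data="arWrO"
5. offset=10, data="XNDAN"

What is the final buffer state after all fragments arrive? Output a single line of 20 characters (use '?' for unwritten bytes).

Fragment 1: offset=17 data="OMq" -> buffer=?????????????????OMq
Fragment 2: offset=15 data="Di" -> buffer=???????????????DiOMq
Fragment 3: offset=0 data="kkfps" -> buffer=kkfps??????????DiOMq
Fragment 4: offset=5 data="arWrO" -> buffer=kkfpsarWrO?????DiOMq
Fragment 5: offset=10 data="XNDAN" -> buffer=kkfpsarWrOXNDANDiOMq

Answer: kkfpsarWrOXNDANDiOMq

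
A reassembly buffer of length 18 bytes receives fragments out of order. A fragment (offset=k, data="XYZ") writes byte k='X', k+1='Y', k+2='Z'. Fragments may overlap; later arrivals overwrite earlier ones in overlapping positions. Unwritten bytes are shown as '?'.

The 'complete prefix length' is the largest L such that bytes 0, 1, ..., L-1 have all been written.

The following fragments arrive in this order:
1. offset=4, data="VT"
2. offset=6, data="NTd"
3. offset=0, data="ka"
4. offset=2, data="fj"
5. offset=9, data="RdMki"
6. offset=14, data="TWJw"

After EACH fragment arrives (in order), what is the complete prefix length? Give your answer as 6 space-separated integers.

Fragment 1: offset=4 data="VT" -> buffer=????VT???????????? -> prefix_len=0
Fragment 2: offset=6 data="NTd" -> buffer=????VTNTd????????? -> prefix_len=0
Fragment 3: offset=0 data="ka" -> buffer=ka??VTNTd????????? -> prefix_len=2
Fragment 4: offset=2 data="fj" -> buffer=kafjVTNTd????????? -> prefix_len=9
Fragment 5: offset=9 data="RdMki" -> buffer=kafjVTNTdRdMki???? -> prefix_len=14
Fragment 6: offset=14 data="TWJw" -> buffer=kafjVTNTdRdMkiTWJw -> prefix_len=18

Answer: 0 0 2 9 14 18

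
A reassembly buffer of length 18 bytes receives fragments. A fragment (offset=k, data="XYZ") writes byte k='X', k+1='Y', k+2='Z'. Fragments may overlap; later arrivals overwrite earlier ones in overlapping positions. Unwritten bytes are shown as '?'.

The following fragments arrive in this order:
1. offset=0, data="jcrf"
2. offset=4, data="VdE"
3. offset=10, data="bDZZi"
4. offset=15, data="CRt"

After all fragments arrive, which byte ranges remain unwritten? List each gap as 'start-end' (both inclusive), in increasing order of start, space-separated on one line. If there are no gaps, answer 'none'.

Fragment 1: offset=0 len=4
Fragment 2: offset=4 len=3
Fragment 3: offset=10 len=5
Fragment 4: offset=15 len=3
Gaps: 7-9

Answer: 7-9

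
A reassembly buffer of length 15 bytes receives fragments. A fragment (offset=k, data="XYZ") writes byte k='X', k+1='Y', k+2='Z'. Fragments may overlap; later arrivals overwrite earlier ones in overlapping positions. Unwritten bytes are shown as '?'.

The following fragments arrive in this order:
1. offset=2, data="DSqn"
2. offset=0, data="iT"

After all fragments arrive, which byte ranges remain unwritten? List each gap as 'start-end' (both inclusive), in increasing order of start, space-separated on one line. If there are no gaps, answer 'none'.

Answer: 6-14

Derivation:
Fragment 1: offset=2 len=4
Fragment 2: offset=0 len=2
Gaps: 6-14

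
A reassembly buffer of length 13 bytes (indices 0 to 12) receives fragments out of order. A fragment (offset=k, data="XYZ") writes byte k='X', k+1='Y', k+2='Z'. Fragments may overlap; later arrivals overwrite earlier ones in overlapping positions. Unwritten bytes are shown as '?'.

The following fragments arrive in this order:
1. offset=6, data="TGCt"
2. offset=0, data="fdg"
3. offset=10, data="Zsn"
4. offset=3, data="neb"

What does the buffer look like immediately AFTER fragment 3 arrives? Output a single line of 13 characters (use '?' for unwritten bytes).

Fragment 1: offset=6 data="TGCt" -> buffer=??????TGCt???
Fragment 2: offset=0 data="fdg" -> buffer=fdg???TGCt???
Fragment 3: offset=10 data="Zsn" -> buffer=fdg???TGCtZsn

Answer: fdg???TGCtZsn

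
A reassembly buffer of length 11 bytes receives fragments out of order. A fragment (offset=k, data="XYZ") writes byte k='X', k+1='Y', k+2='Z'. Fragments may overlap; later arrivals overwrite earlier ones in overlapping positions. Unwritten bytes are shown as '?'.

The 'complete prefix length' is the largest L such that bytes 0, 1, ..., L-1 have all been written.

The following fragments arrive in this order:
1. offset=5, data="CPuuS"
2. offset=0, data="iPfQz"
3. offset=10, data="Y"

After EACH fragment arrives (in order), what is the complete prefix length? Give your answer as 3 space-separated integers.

Answer: 0 10 11

Derivation:
Fragment 1: offset=5 data="CPuuS" -> buffer=?????CPuuS? -> prefix_len=0
Fragment 2: offset=0 data="iPfQz" -> buffer=iPfQzCPuuS? -> prefix_len=10
Fragment 3: offset=10 data="Y" -> buffer=iPfQzCPuuSY -> prefix_len=11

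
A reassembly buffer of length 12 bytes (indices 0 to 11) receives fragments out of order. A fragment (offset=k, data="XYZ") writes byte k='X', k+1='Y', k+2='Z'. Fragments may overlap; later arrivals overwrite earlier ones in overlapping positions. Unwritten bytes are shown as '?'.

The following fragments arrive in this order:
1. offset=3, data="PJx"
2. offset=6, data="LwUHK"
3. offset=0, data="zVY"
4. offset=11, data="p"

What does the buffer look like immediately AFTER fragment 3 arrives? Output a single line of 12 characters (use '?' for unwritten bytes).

Fragment 1: offset=3 data="PJx" -> buffer=???PJx??????
Fragment 2: offset=6 data="LwUHK" -> buffer=???PJxLwUHK?
Fragment 3: offset=0 data="zVY" -> buffer=zVYPJxLwUHK?

Answer: zVYPJxLwUHK?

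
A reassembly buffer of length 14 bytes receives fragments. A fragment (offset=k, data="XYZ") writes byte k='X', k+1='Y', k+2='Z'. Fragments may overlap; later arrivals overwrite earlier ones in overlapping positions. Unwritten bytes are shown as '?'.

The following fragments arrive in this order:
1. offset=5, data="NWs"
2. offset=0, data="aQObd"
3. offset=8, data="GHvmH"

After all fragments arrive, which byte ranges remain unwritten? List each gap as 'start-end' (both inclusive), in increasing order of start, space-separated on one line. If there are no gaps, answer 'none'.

Answer: 13-13

Derivation:
Fragment 1: offset=5 len=3
Fragment 2: offset=0 len=5
Fragment 3: offset=8 len=5
Gaps: 13-13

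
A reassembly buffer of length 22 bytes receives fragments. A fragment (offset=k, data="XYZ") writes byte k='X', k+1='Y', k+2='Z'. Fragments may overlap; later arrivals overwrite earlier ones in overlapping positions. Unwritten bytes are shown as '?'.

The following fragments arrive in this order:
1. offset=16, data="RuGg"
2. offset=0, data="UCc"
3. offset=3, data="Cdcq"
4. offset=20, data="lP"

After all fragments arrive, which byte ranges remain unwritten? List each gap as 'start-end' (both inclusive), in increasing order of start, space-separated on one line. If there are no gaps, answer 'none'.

Answer: 7-15

Derivation:
Fragment 1: offset=16 len=4
Fragment 2: offset=0 len=3
Fragment 3: offset=3 len=4
Fragment 4: offset=20 len=2
Gaps: 7-15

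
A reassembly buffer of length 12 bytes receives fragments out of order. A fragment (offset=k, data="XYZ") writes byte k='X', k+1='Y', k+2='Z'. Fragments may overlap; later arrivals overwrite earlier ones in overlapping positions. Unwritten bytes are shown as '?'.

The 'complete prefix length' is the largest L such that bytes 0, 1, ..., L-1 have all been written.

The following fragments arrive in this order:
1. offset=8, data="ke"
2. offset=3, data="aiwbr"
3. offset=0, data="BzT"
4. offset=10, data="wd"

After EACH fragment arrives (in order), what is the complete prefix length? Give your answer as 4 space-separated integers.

Answer: 0 0 10 12

Derivation:
Fragment 1: offset=8 data="ke" -> buffer=????????ke?? -> prefix_len=0
Fragment 2: offset=3 data="aiwbr" -> buffer=???aiwbrke?? -> prefix_len=0
Fragment 3: offset=0 data="BzT" -> buffer=BzTaiwbrke?? -> prefix_len=10
Fragment 4: offset=10 data="wd" -> buffer=BzTaiwbrkewd -> prefix_len=12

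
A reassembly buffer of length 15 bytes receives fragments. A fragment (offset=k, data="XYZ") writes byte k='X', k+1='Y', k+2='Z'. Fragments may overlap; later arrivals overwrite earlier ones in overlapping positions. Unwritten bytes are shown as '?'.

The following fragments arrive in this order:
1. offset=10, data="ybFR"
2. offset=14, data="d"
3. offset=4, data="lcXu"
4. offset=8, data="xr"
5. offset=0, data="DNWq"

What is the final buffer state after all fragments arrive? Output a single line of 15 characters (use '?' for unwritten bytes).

Fragment 1: offset=10 data="ybFR" -> buffer=??????????ybFR?
Fragment 2: offset=14 data="d" -> buffer=??????????ybFRd
Fragment 3: offset=4 data="lcXu" -> buffer=????lcXu??ybFRd
Fragment 4: offset=8 data="xr" -> buffer=????lcXuxrybFRd
Fragment 5: offset=0 data="DNWq" -> buffer=DNWqlcXuxrybFRd

Answer: DNWqlcXuxrybFRd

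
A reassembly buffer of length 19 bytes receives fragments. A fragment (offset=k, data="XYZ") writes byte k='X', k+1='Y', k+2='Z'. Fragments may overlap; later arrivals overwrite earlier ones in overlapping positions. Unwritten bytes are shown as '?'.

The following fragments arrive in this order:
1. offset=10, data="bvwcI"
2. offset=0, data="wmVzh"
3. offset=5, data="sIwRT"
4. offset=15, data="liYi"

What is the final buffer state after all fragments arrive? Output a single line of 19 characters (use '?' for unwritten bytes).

Answer: wmVzhsIwRTbvwcIliYi

Derivation:
Fragment 1: offset=10 data="bvwcI" -> buffer=??????????bvwcI????
Fragment 2: offset=0 data="wmVzh" -> buffer=wmVzh?????bvwcI????
Fragment 3: offset=5 data="sIwRT" -> buffer=wmVzhsIwRTbvwcI????
Fragment 4: offset=15 data="liYi" -> buffer=wmVzhsIwRTbvwcIliYi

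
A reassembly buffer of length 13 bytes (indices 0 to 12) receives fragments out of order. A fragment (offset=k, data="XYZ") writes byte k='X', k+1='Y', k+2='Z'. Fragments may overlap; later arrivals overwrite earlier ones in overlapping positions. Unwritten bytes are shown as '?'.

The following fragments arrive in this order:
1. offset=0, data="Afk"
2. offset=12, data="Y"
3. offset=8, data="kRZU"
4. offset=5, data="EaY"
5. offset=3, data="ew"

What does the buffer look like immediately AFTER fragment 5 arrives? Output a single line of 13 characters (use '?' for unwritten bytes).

Answer: AfkewEaYkRZUY

Derivation:
Fragment 1: offset=0 data="Afk" -> buffer=Afk??????????
Fragment 2: offset=12 data="Y" -> buffer=Afk?????????Y
Fragment 3: offset=8 data="kRZU" -> buffer=Afk?????kRZUY
Fragment 4: offset=5 data="EaY" -> buffer=Afk??EaYkRZUY
Fragment 5: offset=3 data="ew" -> buffer=AfkewEaYkRZUY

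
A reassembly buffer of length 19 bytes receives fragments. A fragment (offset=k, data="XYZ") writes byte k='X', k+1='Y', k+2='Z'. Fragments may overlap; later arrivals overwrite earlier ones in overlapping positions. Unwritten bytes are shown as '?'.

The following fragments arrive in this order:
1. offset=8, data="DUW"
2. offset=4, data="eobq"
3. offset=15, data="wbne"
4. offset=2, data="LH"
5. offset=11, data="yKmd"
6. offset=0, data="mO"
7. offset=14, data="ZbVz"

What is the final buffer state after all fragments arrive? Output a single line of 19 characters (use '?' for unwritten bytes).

Answer: mOLHeobqDUWyKmZbVze

Derivation:
Fragment 1: offset=8 data="DUW" -> buffer=????????DUW????????
Fragment 2: offset=4 data="eobq" -> buffer=????eobqDUW????????
Fragment 3: offset=15 data="wbne" -> buffer=????eobqDUW????wbne
Fragment 4: offset=2 data="LH" -> buffer=??LHeobqDUW????wbne
Fragment 5: offset=11 data="yKmd" -> buffer=??LHeobqDUWyKmdwbne
Fragment 6: offset=0 data="mO" -> buffer=mOLHeobqDUWyKmdwbne
Fragment 7: offset=14 data="ZbVz" -> buffer=mOLHeobqDUWyKmZbVze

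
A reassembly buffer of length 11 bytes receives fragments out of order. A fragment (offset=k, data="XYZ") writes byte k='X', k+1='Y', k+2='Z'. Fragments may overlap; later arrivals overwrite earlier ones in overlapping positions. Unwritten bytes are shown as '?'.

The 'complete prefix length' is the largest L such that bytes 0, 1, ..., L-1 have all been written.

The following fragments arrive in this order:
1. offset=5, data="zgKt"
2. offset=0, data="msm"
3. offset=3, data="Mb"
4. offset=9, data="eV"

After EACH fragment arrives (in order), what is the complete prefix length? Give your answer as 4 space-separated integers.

Answer: 0 3 9 11

Derivation:
Fragment 1: offset=5 data="zgKt" -> buffer=?????zgKt?? -> prefix_len=0
Fragment 2: offset=0 data="msm" -> buffer=msm??zgKt?? -> prefix_len=3
Fragment 3: offset=3 data="Mb" -> buffer=msmMbzgKt?? -> prefix_len=9
Fragment 4: offset=9 data="eV" -> buffer=msmMbzgKteV -> prefix_len=11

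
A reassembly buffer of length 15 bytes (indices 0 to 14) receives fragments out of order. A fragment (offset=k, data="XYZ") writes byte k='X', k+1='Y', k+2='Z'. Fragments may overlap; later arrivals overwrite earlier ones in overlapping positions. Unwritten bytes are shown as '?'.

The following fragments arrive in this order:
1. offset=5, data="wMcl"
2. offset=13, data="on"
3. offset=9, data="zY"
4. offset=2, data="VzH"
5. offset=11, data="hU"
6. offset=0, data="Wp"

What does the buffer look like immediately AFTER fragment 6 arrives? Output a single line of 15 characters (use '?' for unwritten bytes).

Fragment 1: offset=5 data="wMcl" -> buffer=?????wMcl??????
Fragment 2: offset=13 data="on" -> buffer=?????wMcl????on
Fragment 3: offset=9 data="zY" -> buffer=?????wMclzY??on
Fragment 4: offset=2 data="VzH" -> buffer=??VzHwMclzY??on
Fragment 5: offset=11 data="hU" -> buffer=??VzHwMclzYhUon
Fragment 6: offset=0 data="Wp" -> buffer=WpVzHwMclzYhUon

Answer: WpVzHwMclzYhUon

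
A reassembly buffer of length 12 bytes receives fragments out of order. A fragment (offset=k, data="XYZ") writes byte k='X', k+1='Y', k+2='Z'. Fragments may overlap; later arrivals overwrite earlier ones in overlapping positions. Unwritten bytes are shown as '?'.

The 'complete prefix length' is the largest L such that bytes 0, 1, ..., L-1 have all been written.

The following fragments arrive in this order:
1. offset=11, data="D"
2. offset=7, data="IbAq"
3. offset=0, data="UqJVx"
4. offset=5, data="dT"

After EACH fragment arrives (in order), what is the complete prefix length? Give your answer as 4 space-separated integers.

Fragment 1: offset=11 data="D" -> buffer=???????????D -> prefix_len=0
Fragment 2: offset=7 data="IbAq" -> buffer=???????IbAqD -> prefix_len=0
Fragment 3: offset=0 data="UqJVx" -> buffer=UqJVx??IbAqD -> prefix_len=5
Fragment 4: offset=5 data="dT" -> buffer=UqJVxdTIbAqD -> prefix_len=12

Answer: 0 0 5 12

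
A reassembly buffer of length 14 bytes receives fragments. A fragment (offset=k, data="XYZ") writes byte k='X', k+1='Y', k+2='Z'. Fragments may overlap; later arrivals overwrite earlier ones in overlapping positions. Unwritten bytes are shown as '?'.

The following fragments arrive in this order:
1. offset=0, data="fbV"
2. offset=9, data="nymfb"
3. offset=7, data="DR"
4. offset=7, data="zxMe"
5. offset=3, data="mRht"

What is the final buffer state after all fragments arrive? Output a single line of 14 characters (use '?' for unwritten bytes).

Fragment 1: offset=0 data="fbV" -> buffer=fbV???????????
Fragment 2: offset=9 data="nymfb" -> buffer=fbV??????nymfb
Fragment 3: offset=7 data="DR" -> buffer=fbV????DRnymfb
Fragment 4: offset=7 data="zxMe" -> buffer=fbV????zxMemfb
Fragment 5: offset=3 data="mRht" -> buffer=fbVmRhtzxMemfb

Answer: fbVmRhtzxMemfb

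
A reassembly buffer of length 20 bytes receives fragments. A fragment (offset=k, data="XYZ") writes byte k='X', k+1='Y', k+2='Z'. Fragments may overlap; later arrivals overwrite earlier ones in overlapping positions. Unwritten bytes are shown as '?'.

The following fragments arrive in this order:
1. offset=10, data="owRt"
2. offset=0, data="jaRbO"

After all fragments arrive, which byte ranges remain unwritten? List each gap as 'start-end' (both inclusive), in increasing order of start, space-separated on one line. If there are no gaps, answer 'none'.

Answer: 5-9 14-19

Derivation:
Fragment 1: offset=10 len=4
Fragment 2: offset=0 len=5
Gaps: 5-9 14-19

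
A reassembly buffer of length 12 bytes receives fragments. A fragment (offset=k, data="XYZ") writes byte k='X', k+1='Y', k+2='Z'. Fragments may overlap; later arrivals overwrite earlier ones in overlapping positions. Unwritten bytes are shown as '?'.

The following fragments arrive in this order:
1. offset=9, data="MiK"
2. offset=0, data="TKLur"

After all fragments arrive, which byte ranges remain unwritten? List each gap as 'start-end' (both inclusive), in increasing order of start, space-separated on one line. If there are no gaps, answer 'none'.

Fragment 1: offset=9 len=3
Fragment 2: offset=0 len=5
Gaps: 5-8

Answer: 5-8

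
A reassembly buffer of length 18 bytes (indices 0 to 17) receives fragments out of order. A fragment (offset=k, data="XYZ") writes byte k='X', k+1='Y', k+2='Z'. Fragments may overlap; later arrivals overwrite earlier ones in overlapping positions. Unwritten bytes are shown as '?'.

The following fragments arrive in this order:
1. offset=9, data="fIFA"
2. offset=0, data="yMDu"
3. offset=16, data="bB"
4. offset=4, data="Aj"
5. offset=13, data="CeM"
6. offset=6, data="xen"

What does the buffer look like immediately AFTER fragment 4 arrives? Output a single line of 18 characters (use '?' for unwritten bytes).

Fragment 1: offset=9 data="fIFA" -> buffer=?????????fIFA?????
Fragment 2: offset=0 data="yMDu" -> buffer=yMDu?????fIFA?????
Fragment 3: offset=16 data="bB" -> buffer=yMDu?????fIFA???bB
Fragment 4: offset=4 data="Aj" -> buffer=yMDuAj???fIFA???bB

Answer: yMDuAj???fIFA???bB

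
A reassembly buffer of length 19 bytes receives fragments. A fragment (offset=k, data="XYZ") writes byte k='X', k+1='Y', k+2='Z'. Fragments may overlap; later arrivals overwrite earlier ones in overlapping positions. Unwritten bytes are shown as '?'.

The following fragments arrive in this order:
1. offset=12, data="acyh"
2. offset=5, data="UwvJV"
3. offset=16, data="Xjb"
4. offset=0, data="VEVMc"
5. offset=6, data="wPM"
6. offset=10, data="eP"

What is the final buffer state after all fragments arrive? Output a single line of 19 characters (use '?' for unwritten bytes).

Answer: VEVMcUwPMVePacyhXjb

Derivation:
Fragment 1: offset=12 data="acyh" -> buffer=????????????acyh???
Fragment 2: offset=5 data="UwvJV" -> buffer=?????UwvJV??acyh???
Fragment 3: offset=16 data="Xjb" -> buffer=?????UwvJV??acyhXjb
Fragment 4: offset=0 data="VEVMc" -> buffer=VEVMcUwvJV??acyhXjb
Fragment 5: offset=6 data="wPM" -> buffer=VEVMcUwPMV??acyhXjb
Fragment 6: offset=10 data="eP" -> buffer=VEVMcUwPMVePacyhXjb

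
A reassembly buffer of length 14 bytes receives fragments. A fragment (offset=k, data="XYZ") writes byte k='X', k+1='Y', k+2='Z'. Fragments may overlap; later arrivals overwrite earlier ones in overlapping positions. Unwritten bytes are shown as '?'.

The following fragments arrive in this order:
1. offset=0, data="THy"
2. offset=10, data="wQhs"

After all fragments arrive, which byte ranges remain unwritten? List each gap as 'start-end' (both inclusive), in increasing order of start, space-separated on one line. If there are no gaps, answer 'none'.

Answer: 3-9

Derivation:
Fragment 1: offset=0 len=3
Fragment 2: offset=10 len=4
Gaps: 3-9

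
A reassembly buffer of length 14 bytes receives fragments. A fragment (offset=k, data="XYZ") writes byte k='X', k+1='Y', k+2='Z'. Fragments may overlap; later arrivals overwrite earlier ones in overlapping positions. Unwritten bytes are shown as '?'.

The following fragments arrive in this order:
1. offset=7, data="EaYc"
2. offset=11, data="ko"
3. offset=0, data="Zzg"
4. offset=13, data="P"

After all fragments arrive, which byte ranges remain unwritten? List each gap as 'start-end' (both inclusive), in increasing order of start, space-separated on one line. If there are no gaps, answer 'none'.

Fragment 1: offset=7 len=4
Fragment 2: offset=11 len=2
Fragment 3: offset=0 len=3
Fragment 4: offset=13 len=1
Gaps: 3-6

Answer: 3-6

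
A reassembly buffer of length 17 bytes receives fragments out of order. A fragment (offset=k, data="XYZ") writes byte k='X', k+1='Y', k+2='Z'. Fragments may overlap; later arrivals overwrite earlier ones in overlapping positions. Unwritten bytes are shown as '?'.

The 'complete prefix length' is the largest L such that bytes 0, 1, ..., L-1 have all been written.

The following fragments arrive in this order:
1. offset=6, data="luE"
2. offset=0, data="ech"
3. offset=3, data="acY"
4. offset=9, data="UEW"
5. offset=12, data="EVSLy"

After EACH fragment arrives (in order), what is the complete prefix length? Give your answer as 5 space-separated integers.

Answer: 0 3 9 12 17

Derivation:
Fragment 1: offset=6 data="luE" -> buffer=??????luE???????? -> prefix_len=0
Fragment 2: offset=0 data="ech" -> buffer=ech???luE???????? -> prefix_len=3
Fragment 3: offset=3 data="acY" -> buffer=echacYluE???????? -> prefix_len=9
Fragment 4: offset=9 data="UEW" -> buffer=echacYluEUEW????? -> prefix_len=12
Fragment 5: offset=12 data="EVSLy" -> buffer=echacYluEUEWEVSLy -> prefix_len=17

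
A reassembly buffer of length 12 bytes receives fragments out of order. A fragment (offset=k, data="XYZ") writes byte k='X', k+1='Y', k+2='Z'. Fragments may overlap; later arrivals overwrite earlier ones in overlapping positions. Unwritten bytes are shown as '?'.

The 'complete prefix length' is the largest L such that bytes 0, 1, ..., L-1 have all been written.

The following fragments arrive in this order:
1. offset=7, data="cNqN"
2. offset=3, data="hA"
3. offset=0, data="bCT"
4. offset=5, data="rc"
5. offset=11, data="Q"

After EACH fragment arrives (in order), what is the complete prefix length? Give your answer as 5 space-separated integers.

Answer: 0 0 5 11 12

Derivation:
Fragment 1: offset=7 data="cNqN" -> buffer=???????cNqN? -> prefix_len=0
Fragment 2: offset=3 data="hA" -> buffer=???hA??cNqN? -> prefix_len=0
Fragment 3: offset=0 data="bCT" -> buffer=bCThA??cNqN? -> prefix_len=5
Fragment 4: offset=5 data="rc" -> buffer=bCThArccNqN? -> prefix_len=11
Fragment 5: offset=11 data="Q" -> buffer=bCThArccNqNQ -> prefix_len=12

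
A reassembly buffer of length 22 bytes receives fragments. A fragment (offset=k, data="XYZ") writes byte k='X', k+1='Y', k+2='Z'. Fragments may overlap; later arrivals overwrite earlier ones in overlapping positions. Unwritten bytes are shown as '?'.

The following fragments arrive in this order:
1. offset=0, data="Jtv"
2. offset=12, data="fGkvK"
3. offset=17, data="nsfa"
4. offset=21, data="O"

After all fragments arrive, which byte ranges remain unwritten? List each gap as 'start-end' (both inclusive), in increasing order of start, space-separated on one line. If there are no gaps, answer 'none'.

Answer: 3-11

Derivation:
Fragment 1: offset=0 len=3
Fragment 2: offset=12 len=5
Fragment 3: offset=17 len=4
Fragment 4: offset=21 len=1
Gaps: 3-11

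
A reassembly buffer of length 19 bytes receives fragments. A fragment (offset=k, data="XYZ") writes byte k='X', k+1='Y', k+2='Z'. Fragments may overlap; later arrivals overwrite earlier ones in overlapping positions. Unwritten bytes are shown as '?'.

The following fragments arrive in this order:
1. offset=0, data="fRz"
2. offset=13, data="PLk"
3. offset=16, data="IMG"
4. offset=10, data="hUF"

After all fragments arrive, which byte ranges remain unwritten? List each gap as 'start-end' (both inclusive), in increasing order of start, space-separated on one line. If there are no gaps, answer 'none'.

Answer: 3-9

Derivation:
Fragment 1: offset=0 len=3
Fragment 2: offset=13 len=3
Fragment 3: offset=16 len=3
Fragment 4: offset=10 len=3
Gaps: 3-9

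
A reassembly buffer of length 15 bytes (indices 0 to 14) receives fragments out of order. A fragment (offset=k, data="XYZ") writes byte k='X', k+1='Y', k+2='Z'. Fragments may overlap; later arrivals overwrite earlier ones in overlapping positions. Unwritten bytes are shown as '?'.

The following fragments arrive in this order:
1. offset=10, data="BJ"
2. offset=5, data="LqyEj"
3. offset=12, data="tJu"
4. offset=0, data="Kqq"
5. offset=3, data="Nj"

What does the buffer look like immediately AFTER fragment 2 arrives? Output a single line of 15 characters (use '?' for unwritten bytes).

Fragment 1: offset=10 data="BJ" -> buffer=??????????BJ???
Fragment 2: offset=5 data="LqyEj" -> buffer=?????LqyEjBJ???

Answer: ?????LqyEjBJ???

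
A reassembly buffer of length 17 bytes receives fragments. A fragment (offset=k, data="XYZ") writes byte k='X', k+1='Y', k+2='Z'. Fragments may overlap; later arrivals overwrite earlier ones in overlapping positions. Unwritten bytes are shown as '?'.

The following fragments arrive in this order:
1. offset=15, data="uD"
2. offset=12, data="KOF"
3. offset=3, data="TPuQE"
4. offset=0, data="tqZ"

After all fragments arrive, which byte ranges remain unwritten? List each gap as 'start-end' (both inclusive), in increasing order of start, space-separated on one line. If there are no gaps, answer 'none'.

Fragment 1: offset=15 len=2
Fragment 2: offset=12 len=3
Fragment 3: offset=3 len=5
Fragment 4: offset=0 len=3
Gaps: 8-11

Answer: 8-11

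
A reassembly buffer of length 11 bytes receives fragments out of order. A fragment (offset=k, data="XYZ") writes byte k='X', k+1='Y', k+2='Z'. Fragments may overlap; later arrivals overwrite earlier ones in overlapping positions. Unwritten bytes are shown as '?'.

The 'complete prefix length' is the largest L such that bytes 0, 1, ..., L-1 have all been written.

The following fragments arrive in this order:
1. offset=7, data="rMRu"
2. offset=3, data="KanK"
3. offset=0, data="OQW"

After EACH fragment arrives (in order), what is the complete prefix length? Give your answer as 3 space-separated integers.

Fragment 1: offset=7 data="rMRu" -> buffer=???????rMRu -> prefix_len=0
Fragment 2: offset=3 data="KanK" -> buffer=???KanKrMRu -> prefix_len=0
Fragment 3: offset=0 data="OQW" -> buffer=OQWKanKrMRu -> prefix_len=11

Answer: 0 0 11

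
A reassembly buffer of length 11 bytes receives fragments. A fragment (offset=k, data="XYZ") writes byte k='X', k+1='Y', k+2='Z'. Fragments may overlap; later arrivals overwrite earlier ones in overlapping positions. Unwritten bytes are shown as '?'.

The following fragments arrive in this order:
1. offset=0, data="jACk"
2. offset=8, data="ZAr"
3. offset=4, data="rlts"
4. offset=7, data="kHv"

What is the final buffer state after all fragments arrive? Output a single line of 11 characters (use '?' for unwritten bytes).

Answer: jACkrltkHvr

Derivation:
Fragment 1: offset=0 data="jACk" -> buffer=jACk???????
Fragment 2: offset=8 data="ZAr" -> buffer=jACk????ZAr
Fragment 3: offset=4 data="rlts" -> buffer=jACkrltsZAr
Fragment 4: offset=7 data="kHv" -> buffer=jACkrltkHvr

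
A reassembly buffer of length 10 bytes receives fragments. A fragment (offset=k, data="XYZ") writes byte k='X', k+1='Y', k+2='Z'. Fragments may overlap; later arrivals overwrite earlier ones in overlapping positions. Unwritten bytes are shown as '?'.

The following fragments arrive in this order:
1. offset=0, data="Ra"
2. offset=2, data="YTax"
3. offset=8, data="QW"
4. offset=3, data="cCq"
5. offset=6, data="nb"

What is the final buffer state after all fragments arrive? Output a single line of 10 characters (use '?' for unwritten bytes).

Fragment 1: offset=0 data="Ra" -> buffer=Ra????????
Fragment 2: offset=2 data="YTax" -> buffer=RaYTax????
Fragment 3: offset=8 data="QW" -> buffer=RaYTax??QW
Fragment 4: offset=3 data="cCq" -> buffer=RaYcCq??QW
Fragment 5: offset=6 data="nb" -> buffer=RaYcCqnbQW

Answer: RaYcCqnbQW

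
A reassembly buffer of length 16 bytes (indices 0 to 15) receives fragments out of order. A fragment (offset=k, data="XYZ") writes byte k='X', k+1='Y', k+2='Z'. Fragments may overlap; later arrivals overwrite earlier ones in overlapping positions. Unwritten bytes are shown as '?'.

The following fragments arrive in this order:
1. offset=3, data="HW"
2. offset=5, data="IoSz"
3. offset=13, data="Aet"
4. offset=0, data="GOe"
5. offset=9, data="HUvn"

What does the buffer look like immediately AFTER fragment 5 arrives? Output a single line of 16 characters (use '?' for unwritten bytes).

Fragment 1: offset=3 data="HW" -> buffer=???HW???????????
Fragment 2: offset=5 data="IoSz" -> buffer=???HWIoSz???????
Fragment 3: offset=13 data="Aet" -> buffer=???HWIoSz????Aet
Fragment 4: offset=0 data="GOe" -> buffer=GOeHWIoSz????Aet
Fragment 5: offset=9 data="HUvn" -> buffer=GOeHWIoSzHUvnAet

Answer: GOeHWIoSzHUvnAet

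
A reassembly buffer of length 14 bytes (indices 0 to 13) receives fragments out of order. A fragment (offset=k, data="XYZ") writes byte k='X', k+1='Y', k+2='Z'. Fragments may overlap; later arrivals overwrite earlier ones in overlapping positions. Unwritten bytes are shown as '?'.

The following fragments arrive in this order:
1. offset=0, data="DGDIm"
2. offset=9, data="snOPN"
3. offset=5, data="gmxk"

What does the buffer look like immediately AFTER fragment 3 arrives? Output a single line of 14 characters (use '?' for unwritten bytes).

Answer: DGDImgmxksnOPN

Derivation:
Fragment 1: offset=0 data="DGDIm" -> buffer=DGDIm?????????
Fragment 2: offset=9 data="snOPN" -> buffer=DGDIm????snOPN
Fragment 3: offset=5 data="gmxk" -> buffer=DGDImgmxksnOPN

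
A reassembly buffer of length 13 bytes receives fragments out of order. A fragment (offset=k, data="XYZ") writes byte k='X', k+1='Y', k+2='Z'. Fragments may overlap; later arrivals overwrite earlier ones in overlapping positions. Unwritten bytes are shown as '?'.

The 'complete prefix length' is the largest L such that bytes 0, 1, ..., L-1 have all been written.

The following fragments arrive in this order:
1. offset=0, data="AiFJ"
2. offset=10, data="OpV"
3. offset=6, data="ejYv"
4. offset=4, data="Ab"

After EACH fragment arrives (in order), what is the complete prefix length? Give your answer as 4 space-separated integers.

Fragment 1: offset=0 data="AiFJ" -> buffer=AiFJ????????? -> prefix_len=4
Fragment 2: offset=10 data="OpV" -> buffer=AiFJ??????OpV -> prefix_len=4
Fragment 3: offset=6 data="ejYv" -> buffer=AiFJ??ejYvOpV -> prefix_len=4
Fragment 4: offset=4 data="Ab" -> buffer=AiFJAbejYvOpV -> prefix_len=13

Answer: 4 4 4 13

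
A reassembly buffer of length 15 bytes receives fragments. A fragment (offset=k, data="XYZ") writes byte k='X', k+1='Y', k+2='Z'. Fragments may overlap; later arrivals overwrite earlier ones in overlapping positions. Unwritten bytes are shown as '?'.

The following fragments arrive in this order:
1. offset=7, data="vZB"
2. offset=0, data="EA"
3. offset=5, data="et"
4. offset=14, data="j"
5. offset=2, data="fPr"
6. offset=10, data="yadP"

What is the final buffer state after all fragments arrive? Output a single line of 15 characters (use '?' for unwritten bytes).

Fragment 1: offset=7 data="vZB" -> buffer=???????vZB?????
Fragment 2: offset=0 data="EA" -> buffer=EA?????vZB?????
Fragment 3: offset=5 data="et" -> buffer=EA???etvZB?????
Fragment 4: offset=14 data="j" -> buffer=EA???etvZB????j
Fragment 5: offset=2 data="fPr" -> buffer=EAfPretvZB????j
Fragment 6: offset=10 data="yadP" -> buffer=EAfPretvZByadPj

Answer: EAfPretvZByadPj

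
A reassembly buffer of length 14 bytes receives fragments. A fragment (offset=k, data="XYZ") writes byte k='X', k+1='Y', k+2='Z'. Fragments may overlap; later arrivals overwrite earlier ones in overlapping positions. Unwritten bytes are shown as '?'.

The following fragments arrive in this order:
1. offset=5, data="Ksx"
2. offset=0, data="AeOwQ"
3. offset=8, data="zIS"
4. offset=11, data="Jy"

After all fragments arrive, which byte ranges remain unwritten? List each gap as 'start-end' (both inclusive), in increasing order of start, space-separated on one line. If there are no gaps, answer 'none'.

Answer: 13-13

Derivation:
Fragment 1: offset=5 len=3
Fragment 2: offset=0 len=5
Fragment 3: offset=8 len=3
Fragment 4: offset=11 len=2
Gaps: 13-13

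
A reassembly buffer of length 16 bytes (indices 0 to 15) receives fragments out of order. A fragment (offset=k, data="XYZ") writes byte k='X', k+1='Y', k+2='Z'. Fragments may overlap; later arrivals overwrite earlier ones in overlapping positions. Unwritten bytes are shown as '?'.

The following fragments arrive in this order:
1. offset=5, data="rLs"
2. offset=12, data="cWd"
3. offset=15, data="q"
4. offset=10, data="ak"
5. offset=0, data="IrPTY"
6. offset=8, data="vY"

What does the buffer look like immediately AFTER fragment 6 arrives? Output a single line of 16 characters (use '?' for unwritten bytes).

Fragment 1: offset=5 data="rLs" -> buffer=?????rLs????????
Fragment 2: offset=12 data="cWd" -> buffer=?????rLs????cWd?
Fragment 3: offset=15 data="q" -> buffer=?????rLs????cWdq
Fragment 4: offset=10 data="ak" -> buffer=?????rLs??akcWdq
Fragment 5: offset=0 data="IrPTY" -> buffer=IrPTYrLs??akcWdq
Fragment 6: offset=8 data="vY" -> buffer=IrPTYrLsvYakcWdq

Answer: IrPTYrLsvYakcWdq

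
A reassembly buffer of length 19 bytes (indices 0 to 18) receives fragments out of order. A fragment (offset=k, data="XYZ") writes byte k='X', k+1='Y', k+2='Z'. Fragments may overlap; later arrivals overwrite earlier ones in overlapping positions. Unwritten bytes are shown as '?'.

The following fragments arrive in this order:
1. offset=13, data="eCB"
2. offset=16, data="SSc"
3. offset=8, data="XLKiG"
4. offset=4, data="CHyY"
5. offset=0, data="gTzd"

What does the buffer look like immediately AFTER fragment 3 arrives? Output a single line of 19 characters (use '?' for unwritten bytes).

Fragment 1: offset=13 data="eCB" -> buffer=?????????????eCB???
Fragment 2: offset=16 data="SSc" -> buffer=?????????????eCBSSc
Fragment 3: offset=8 data="XLKiG" -> buffer=????????XLKiGeCBSSc

Answer: ????????XLKiGeCBSSc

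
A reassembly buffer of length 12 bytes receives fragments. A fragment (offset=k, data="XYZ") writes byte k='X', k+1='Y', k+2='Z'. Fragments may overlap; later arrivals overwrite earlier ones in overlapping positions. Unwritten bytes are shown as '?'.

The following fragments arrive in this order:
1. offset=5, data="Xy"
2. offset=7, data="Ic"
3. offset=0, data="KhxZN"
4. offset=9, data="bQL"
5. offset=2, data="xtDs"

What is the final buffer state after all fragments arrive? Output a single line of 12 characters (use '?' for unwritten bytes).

Answer: KhxtDsyIcbQL

Derivation:
Fragment 1: offset=5 data="Xy" -> buffer=?????Xy?????
Fragment 2: offset=7 data="Ic" -> buffer=?????XyIc???
Fragment 3: offset=0 data="KhxZN" -> buffer=KhxZNXyIc???
Fragment 4: offset=9 data="bQL" -> buffer=KhxZNXyIcbQL
Fragment 5: offset=2 data="xtDs" -> buffer=KhxtDsyIcbQL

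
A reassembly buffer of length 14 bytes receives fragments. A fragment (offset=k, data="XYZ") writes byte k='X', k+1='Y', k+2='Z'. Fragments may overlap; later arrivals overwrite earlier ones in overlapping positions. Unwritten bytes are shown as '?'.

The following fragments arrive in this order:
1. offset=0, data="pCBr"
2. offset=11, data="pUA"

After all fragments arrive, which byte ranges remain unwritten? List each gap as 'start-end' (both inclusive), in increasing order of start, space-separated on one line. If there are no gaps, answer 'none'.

Answer: 4-10

Derivation:
Fragment 1: offset=0 len=4
Fragment 2: offset=11 len=3
Gaps: 4-10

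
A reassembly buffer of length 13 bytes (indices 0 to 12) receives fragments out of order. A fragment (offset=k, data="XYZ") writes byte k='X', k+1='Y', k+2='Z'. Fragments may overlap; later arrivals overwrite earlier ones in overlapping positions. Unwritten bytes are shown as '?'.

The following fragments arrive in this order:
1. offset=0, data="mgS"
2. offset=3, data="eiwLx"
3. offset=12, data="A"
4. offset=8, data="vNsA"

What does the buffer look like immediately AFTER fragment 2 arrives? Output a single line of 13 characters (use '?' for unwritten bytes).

Fragment 1: offset=0 data="mgS" -> buffer=mgS??????????
Fragment 2: offset=3 data="eiwLx" -> buffer=mgSeiwLx?????

Answer: mgSeiwLx?????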